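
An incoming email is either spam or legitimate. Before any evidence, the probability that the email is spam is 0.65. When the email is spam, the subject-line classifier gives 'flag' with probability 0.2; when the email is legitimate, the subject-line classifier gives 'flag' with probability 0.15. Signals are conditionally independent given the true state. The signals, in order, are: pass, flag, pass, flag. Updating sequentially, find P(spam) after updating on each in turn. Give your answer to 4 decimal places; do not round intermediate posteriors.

After 'pass': P(spam) = 0.8·0.6500 / (0.8·0.6500 + 0.85·0.3500) ≈ 0.6361
After 'flag': P(spam) = 0.2·0.6361 / (0.2·0.6361 + 0.15·0.3639) ≈ 0.6997
After 'pass': P(spam) = 0.8·0.6997 / (0.8·0.6997 + 0.85·0.3003) ≈ 0.6869
After 'flag': P(spam) = 0.2·0.6869 / (0.2·0.6869 + 0.15·0.3131) ≈ 0.7452

0.7452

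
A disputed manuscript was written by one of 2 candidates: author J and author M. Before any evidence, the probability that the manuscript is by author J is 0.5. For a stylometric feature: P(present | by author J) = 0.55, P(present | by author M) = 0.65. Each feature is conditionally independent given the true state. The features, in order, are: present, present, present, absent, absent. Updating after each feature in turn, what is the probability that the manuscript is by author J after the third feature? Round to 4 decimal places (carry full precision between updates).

0.3773

Each posterior becomes the prior for the next update.
After 'present': P(author J) = 0.55·0.5000 / (0.55·0.5000 + 0.65·0.5000) ≈ 0.4583
After 'present': P(author J) = 0.55·0.4583 / (0.55·0.4583 + 0.65·0.5417) ≈ 0.4172
After 'present': P(author J) = 0.55·0.4172 / (0.55·0.4172 + 0.65·0.5828) ≈ 0.3773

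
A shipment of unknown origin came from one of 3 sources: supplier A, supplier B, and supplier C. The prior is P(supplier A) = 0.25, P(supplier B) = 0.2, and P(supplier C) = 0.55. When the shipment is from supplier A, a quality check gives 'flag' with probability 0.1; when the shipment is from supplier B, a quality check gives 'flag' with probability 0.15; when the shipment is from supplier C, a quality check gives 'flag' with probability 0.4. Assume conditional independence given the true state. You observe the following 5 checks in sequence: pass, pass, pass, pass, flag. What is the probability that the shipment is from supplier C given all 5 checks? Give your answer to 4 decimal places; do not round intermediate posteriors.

0.4707

After 'pass': normaliser = 0.9·0.2500 + 0.85·0.2000 + 0.6·0.5500; P(supplier A) ≈ 0.3103, P(supplier B) ≈ 0.2345, P(supplier C) ≈ 0.4552
After 'pass': normaliser = 0.9·0.3103 + 0.85·0.2345 + 0.6·0.4552; P(supplier A) ≈ 0.3716, P(supplier B) ≈ 0.2651, P(supplier C) ≈ 0.3633
After 'pass': normaliser = 0.9·0.3716 + 0.85·0.2651 + 0.6·0.3633; P(supplier A) ≈ 0.4300, P(supplier B) ≈ 0.2898, P(supplier C) ≈ 0.2803
After 'pass': normaliser = 0.9·0.4300 + 0.85·0.2898 + 0.6·0.2803; P(supplier A) ≈ 0.4828, P(supplier B) ≈ 0.3073, P(supplier C) ≈ 0.2098
After 'flag': normaliser = 0.1·0.4828 + 0.15·0.3073 + 0.4·0.2098; P(supplier A) ≈ 0.2708, P(supplier B) ≈ 0.2585, P(supplier C) ≈ 0.4707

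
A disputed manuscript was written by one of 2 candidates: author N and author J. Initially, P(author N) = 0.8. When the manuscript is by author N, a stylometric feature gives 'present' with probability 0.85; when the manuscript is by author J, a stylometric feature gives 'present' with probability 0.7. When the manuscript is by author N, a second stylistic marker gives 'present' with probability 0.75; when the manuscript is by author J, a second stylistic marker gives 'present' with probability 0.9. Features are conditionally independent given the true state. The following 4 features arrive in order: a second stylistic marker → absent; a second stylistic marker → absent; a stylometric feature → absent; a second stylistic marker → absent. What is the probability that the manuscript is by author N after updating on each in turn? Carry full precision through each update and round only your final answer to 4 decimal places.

After a second stylistic marker='absent': P(author N) = 0.25·0.8000 / (0.25·0.8000 + 0.1·0.2000) ≈ 0.9091
After a second stylistic marker='absent': P(author N) = 0.25·0.9091 / (0.25·0.9091 + 0.1·0.0909) ≈ 0.9615
After a stylometric feature='absent': P(author N) = 0.15·0.9615 / (0.15·0.9615 + 0.3·0.0385) ≈ 0.9259
After a second stylistic marker='absent': P(author N) = 0.25·0.9259 / (0.25·0.9259 + 0.1·0.0741) ≈ 0.9690

0.9690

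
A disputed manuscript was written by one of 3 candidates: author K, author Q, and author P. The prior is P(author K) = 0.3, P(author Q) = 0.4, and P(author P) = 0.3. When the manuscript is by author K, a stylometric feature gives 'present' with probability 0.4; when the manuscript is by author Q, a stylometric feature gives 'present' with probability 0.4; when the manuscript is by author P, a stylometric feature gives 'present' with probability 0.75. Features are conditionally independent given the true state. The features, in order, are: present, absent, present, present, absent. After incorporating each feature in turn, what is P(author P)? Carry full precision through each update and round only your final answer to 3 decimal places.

0.329

After 'present': normaliser = 0.4·0.3000 + 0.4·0.4000 + 0.75·0.3000; P(author K) ≈ 0.2376, P(author Q) ≈ 0.3168, P(author P) ≈ 0.4455
After 'absent': normaliser = 0.6·0.2376 + 0.6·0.3168 + 0.25·0.4455; P(author K) ≈ 0.3211, P(author Q) ≈ 0.4281, P(author P) ≈ 0.2508
After 'present': normaliser = 0.4·0.3211 + 0.4·0.4281 + 0.75·0.2508; P(author K) ≈ 0.2633, P(author Q) ≈ 0.3510, P(author P) ≈ 0.3857
After 'present': normaliser = 0.4·0.2633 + 0.4·0.3510 + 0.75·0.3857; P(author K) ≈ 0.1969, P(author Q) ≈ 0.2625, P(author P) ≈ 0.5407
After 'absent': normaliser = 0.6·0.1969 + 0.6·0.2625 + 0.25·0.5407; P(author K) ≈ 0.2875, P(author Q) ≈ 0.3834, P(author P) ≈ 0.3291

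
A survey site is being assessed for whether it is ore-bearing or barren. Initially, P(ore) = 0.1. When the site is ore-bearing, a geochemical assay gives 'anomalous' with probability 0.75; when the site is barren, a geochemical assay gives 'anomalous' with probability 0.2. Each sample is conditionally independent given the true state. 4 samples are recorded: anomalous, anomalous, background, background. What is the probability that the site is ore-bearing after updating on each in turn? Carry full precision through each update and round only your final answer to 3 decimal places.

After 'anomalous': P(ore) = 0.75·0.1000 / (0.75·0.1000 + 0.2·0.9000) ≈ 0.2941
After 'anomalous': P(ore) = 0.75·0.2941 / (0.75·0.2941 + 0.2·0.7059) ≈ 0.6098
After 'background': P(ore) = 0.25·0.6098 / (0.25·0.6098 + 0.8·0.3902) ≈ 0.3281
After 'background': P(ore) = 0.25·0.3281 / (0.25·0.3281 + 0.8·0.6719) ≈ 0.1324

0.132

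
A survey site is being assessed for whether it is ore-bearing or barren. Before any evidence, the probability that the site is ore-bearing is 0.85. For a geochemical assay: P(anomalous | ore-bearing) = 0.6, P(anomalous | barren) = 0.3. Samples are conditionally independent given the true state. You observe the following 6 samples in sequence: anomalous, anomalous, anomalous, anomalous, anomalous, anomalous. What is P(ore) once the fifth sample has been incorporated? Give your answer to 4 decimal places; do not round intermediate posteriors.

After 'anomalous': P(ore) = 0.6·0.8500 / (0.6·0.8500 + 0.3·0.1500) ≈ 0.9189
After 'anomalous': P(ore) = 0.6·0.9189 / (0.6·0.9189 + 0.3·0.0811) ≈ 0.9577
After 'anomalous': P(ore) = 0.6·0.9577 / (0.6·0.9577 + 0.3·0.0423) ≈ 0.9784
After 'anomalous': P(ore) = 0.6·0.9784 / (0.6·0.9784 + 0.3·0.0216) ≈ 0.9891
After 'anomalous': P(ore) = 0.6·0.9891 / (0.6·0.9891 + 0.3·0.0109) ≈ 0.9945

0.9945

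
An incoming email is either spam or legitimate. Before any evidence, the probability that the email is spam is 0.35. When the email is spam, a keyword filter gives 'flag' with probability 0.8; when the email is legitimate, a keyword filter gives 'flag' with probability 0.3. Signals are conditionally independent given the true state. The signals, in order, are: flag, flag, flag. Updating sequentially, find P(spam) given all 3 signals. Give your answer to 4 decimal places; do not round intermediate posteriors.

0.9108

After 'flag': P(spam) = 0.8·0.3500 / (0.8·0.3500 + 0.3·0.6500) ≈ 0.5895
After 'flag': P(spam) = 0.8·0.5895 / (0.8·0.5895 + 0.3·0.4105) ≈ 0.7929
After 'flag': P(spam) = 0.8·0.7929 / (0.8·0.7929 + 0.3·0.2071) ≈ 0.9108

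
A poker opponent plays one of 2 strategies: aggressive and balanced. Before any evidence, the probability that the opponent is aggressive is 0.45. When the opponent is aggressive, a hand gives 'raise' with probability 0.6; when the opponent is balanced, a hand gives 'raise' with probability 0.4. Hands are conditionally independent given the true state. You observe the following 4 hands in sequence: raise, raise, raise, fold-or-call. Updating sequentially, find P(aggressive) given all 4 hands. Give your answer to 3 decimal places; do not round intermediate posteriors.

After 'raise': P(aggressive) = 0.6·0.4500 / (0.6·0.4500 + 0.4·0.5500) ≈ 0.5510
After 'raise': P(aggressive) = 0.6·0.5510 / (0.6·0.5510 + 0.4·0.4490) ≈ 0.6480
After 'raise': P(aggressive) = 0.6·0.6480 / (0.6·0.6480 + 0.4·0.3520) ≈ 0.7341
After 'fold-or-call': P(aggressive) = 0.4·0.7341 / (0.4·0.7341 + 0.6·0.2659) ≈ 0.6480

0.648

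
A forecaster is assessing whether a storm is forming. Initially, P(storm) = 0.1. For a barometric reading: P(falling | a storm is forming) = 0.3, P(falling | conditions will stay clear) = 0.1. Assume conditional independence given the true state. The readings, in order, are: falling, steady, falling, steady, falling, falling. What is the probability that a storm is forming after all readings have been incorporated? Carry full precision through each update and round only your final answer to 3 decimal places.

Each posterior becomes the prior for the next update.
After 'falling': P(storm) = 0.3·0.1000 / (0.3·0.1000 + 0.1·0.9000) ≈ 0.2500
After 'steady': P(storm) = 0.7·0.2500 / (0.7·0.2500 + 0.9·0.7500) ≈ 0.2059
After 'falling': P(storm) = 0.3·0.2059 / (0.3·0.2059 + 0.1·0.7941) ≈ 0.4375
After 'steady': P(storm) = 0.7·0.4375 / (0.7·0.4375 + 0.9·0.5625) ≈ 0.3769
After 'falling': P(storm) = 0.3·0.3769 / (0.3·0.3769 + 0.1·0.6231) ≈ 0.6447
After 'falling': P(storm) = 0.3·0.6447 / (0.3·0.6447 + 0.1·0.3553) ≈ 0.8448

0.845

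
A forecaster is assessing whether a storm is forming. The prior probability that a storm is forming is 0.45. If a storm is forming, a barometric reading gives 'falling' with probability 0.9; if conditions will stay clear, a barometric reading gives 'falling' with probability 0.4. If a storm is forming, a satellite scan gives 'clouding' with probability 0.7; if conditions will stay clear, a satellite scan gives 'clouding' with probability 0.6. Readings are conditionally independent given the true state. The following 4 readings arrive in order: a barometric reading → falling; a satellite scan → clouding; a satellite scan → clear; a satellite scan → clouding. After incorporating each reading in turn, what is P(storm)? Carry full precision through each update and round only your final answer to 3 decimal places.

After a barometric reading='falling': P(storm) = 0.9·0.4500 / (0.9·0.4500 + 0.4·0.5500) ≈ 0.6480
After a satellite scan='clouding': P(storm) = 0.7·0.6480 / (0.7·0.6480 + 0.6·0.3520) ≈ 0.6823
After a satellite scan='clear': P(storm) = 0.3·0.6823 / (0.3·0.6823 + 0.4·0.3177) ≈ 0.6170
After a satellite scan='clouding': P(storm) = 0.7·0.6170 / (0.7·0.6170 + 0.6·0.3830) ≈ 0.6527

0.653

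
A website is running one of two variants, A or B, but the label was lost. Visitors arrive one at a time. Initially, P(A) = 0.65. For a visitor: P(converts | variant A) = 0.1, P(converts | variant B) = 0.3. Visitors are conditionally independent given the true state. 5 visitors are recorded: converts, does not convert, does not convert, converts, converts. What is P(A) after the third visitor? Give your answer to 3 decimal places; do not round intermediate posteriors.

0.506

After 'converts': P(A) = 0.1·0.6500 / (0.1·0.6500 + 0.3·0.3500) ≈ 0.3824
After 'does not convert': P(A) = 0.9·0.3824 / (0.9·0.3824 + 0.7·0.6176) ≈ 0.4432
After 'does not convert': P(A) = 0.9·0.4432 / (0.9·0.4432 + 0.7·0.5568) ≈ 0.5058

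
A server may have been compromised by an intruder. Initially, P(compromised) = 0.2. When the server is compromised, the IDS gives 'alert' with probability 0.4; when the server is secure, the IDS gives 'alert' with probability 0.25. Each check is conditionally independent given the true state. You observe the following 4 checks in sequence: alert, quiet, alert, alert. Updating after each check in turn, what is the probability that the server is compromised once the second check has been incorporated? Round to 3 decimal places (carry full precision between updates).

0.242

Each posterior becomes the prior for the next update.
After 'alert': P(compromised) = 0.4·0.2000 / (0.4·0.2000 + 0.25·0.8000) ≈ 0.2857
After 'quiet': P(compromised) = 0.6·0.2857 / (0.6·0.2857 + 0.75·0.7143) ≈ 0.2424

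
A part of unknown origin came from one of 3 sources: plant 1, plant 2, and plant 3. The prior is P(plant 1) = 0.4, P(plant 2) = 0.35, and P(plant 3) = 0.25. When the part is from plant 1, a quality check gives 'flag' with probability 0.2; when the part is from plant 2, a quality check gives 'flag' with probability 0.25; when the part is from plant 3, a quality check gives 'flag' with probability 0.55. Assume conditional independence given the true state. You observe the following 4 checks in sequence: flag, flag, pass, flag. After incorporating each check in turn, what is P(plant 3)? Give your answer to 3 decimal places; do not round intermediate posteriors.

0.738

Apply Bayes' rule sequentially, carrying P(plant 3) forward.
After 'flag': normaliser = 0.2·0.4000 + 0.25·0.3500 + 0.55·0.2500; P(plant 1) ≈ 0.2623, P(plant 2) ≈ 0.2869, P(plant 3) ≈ 0.4508
After 'flag': normaliser = 0.2·0.2623 + 0.25·0.2869 + 0.55·0.4508; P(plant 1) ≈ 0.1410, P(plant 2) ≈ 0.1927, P(plant 3) ≈ 0.6663
After 'pass': normaliser = 0.8·0.1410 + 0.75·0.1927 + 0.45·0.6663; P(plant 1) ≈ 0.2024, P(plant 2) ≈ 0.2594, P(plant 3) ≈ 0.5381
After 'flag': normaliser = 0.2·0.2024 + 0.25·0.2594 + 0.55·0.5381; P(plant 1) ≈ 0.1009, P(plant 2) ≈ 0.1616, P(plant 3) ≈ 0.7375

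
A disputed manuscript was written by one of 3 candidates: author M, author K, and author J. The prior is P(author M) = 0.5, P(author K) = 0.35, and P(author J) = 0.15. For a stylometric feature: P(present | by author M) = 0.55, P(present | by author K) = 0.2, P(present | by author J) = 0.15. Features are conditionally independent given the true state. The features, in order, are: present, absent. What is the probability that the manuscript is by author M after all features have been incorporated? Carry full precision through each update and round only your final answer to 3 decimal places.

0.622

After 'present': normaliser = 0.55·0.5000 + 0.2·0.3500 + 0.15·0.1500; P(author M) ≈ 0.7483, P(author K) ≈ 0.1905, P(author J) ≈ 0.0612
After 'absent': normaliser = 0.45·0.7483 + 0.8·0.1905 + 0.85·0.0612; P(author M) ≈ 0.6223, P(author K) ≈ 0.2816, P(author J) ≈ 0.0962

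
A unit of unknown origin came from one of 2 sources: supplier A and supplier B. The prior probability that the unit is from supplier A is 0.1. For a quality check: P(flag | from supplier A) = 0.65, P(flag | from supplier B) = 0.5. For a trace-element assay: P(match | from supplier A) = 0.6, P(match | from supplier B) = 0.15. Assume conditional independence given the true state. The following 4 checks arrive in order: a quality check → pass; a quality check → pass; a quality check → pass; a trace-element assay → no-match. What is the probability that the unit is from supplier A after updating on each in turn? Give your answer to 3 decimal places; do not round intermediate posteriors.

Each posterior becomes the prior for the next update.
After a quality check='pass': P(supplier A) = 0.35·0.1000 / (0.35·0.1000 + 0.5·0.9000) ≈ 0.0722
After a quality check='pass': P(supplier A) = 0.35·0.0722 / (0.35·0.0722 + 0.5·0.9278) ≈ 0.0516
After a quality check='pass': P(supplier A) = 0.35·0.0516 / (0.35·0.0516 + 0.5·0.9484) ≈ 0.0367
After a trace-element assay='no-match': P(supplier A) = 0.4·0.0367 / (0.4·0.0367 + 0.85·0.9633) ≈ 0.0176

0.018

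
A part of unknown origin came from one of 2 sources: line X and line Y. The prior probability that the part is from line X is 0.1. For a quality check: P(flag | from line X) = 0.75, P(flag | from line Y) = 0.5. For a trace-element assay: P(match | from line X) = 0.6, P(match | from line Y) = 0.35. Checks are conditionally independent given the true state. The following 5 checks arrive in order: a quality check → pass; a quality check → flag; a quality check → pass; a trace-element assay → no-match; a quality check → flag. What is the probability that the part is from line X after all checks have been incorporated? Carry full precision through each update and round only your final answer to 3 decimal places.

Apply Bayes' rule sequentially, carrying P(line X) forward.
After a quality check='pass': P(line X) = 0.25·0.1000 / (0.25·0.1000 + 0.5·0.9000) ≈ 0.0526
After a quality check='flag': P(line X) = 0.75·0.0526 / (0.75·0.0526 + 0.5·0.9474) ≈ 0.0769
After a quality check='pass': P(line X) = 0.25·0.0769 / (0.25·0.0769 + 0.5·0.9231) ≈ 0.0400
After a trace-element assay='no-match': P(line X) = 0.4·0.0400 / (0.4·0.0400 + 0.65·0.9600) ≈ 0.0250
After a quality check='flag': P(line X) = 0.75·0.0250 / (0.75·0.0250 + 0.5·0.9750) ≈ 0.0370

0.037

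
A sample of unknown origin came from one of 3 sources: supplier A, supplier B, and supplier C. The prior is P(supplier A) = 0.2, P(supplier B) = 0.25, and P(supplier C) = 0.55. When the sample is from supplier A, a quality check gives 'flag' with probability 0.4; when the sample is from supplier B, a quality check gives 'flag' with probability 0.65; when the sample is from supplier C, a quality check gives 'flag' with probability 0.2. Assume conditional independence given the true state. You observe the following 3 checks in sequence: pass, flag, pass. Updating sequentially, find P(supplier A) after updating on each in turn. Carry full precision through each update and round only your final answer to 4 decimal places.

After 'pass': normaliser = 0.6·0.2000 + 0.35·0.2500 + 0.8·0.5500; P(supplier A) ≈ 0.1853, P(supplier B) ≈ 0.1351, P(supplier C) ≈ 0.6795
After 'flag': normaliser = 0.4·0.1853 + 0.65·0.1351 + 0.2·0.6795; P(supplier A) ≈ 0.2489, P(supplier B) ≈ 0.2949, P(supplier C) ≈ 0.4563
After 'pass': normaliser = 0.6·0.2489 + 0.35·0.2949 + 0.8·0.4563; P(supplier A) ≈ 0.2418, P(supplier B) ≈ 0.1671, P(supplier C) ≈ 0.5911

0.2418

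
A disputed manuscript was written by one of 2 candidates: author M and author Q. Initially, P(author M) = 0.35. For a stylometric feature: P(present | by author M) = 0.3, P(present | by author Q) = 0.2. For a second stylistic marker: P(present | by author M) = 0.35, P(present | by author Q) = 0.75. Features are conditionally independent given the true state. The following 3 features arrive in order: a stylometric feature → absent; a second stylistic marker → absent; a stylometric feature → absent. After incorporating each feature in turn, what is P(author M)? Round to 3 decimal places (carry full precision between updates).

0.517

After a stylometric feature='absent': P(author M) = 0.7·0.3500 / (0.7·0.3500 + 0.8·0.6500) ≈ 0.3203
After a second stylistic marker='absent': P(author M) = 0.65·0.3203 / (0.65·0.3203 + 0.25·0.6797) ≈ 0.5506
After a stylometric feature='absent': P(author M) = 0.7·0.5506 / (0.7·0.5506 + 0.8·0.4494) ≈ 0.5173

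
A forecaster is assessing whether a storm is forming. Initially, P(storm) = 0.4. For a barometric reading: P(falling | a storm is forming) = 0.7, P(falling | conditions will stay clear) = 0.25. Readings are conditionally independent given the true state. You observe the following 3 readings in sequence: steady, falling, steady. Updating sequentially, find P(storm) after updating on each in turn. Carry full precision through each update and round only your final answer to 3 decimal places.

Each posterior becomes the prior for the next update.
After 'steady': P(storm) = 0.3·0.4000 / (0.3·0.4000 + 0.75·0.6000) ≈ 0.2105
After 'falling': P(storm) = 0.7·0.2105 / (0.7·0.2105 + 0.25·0.7895) ≈ 0.4275
After 'steady': P(storm) = 0.3·0.4275 / (0.3·0.4275 + 0.75·0.5725) ≈ 0.2300

0.230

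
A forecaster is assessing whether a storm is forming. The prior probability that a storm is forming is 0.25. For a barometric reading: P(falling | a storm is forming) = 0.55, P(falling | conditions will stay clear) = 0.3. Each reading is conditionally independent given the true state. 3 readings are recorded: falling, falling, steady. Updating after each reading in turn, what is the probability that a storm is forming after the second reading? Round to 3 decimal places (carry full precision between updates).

0.528

After 'falling': P(storm) = 0.55·0.2500 / (0.55·0.2500 + 0.3·0.7500) ≈ 0.3793
After 'falling': P(storm) = 0.55·0.3793 / (0.55·0.3793 + 0.3·0.6207) ≈ 0.5284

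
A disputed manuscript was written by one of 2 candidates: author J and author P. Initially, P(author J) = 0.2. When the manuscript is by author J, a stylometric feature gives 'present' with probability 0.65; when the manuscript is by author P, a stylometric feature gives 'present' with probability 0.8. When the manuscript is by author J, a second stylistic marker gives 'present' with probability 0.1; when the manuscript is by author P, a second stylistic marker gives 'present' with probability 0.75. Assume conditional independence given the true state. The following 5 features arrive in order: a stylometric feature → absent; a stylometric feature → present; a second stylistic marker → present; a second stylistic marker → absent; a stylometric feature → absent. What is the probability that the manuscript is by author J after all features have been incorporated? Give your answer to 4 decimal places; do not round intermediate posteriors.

0.2299

After a stylometric feature='absent': P(author J) = 0.35·0.2000 / (0.35·0.2000 + 0.2·0.8000) ≈ 0.3043
After a stylometric feature='present': P(author J) = 0.65·0.3043 / (0.65·0.3043 + 0.8·0.6957) ≈ 0.2622
After a second stylistic marker='present': P(author J) = 0.1·0.2622 / (0.1·0.2622 + 0.75·0.7378) ≈ 0.0453
After a second stylistic marker='absent': P(author J) = 0.9·0.0453 / (0.9·0.0453 + 0.25·0.9547) ≈ 0.1458
After a stylometric feature='absent': P(author J) = 0.35·0.1458 / (0.35·0.1458 + 0.2·0.8542) ≈ 0.2299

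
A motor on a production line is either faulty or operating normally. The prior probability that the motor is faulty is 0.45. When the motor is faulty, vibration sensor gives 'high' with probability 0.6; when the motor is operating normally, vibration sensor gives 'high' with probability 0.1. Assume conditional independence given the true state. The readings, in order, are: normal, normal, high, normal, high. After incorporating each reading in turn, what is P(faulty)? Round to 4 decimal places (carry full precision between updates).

Each posterior becomes the prior for the next update.
After 'normal': P(faulty) = 0.4·0.4500 / (0.4·0.4500 + 0.9·0.5500) ≈ 0.2667
After 'normal': P(faulty) = 0.4·0.2667 / (0.4·0.2667 + 0.9·0.7333) ≈ 0.1391
After 'high': P(faulty) = 0.6·0.1391 / (0.6·0.1391 + 0.1·0.8609) ≈ 0.4923
After 'normal': P(faulty) = 0.4·0.4923 / (0.4·0.4923 + 0.9·0.5077) ≈ 0.3012
After 'high': P(faulty) = 0.6·0.3012 / (0.6·0.3012 + 0.1·0.6988) ≈ 0.7211

0.7211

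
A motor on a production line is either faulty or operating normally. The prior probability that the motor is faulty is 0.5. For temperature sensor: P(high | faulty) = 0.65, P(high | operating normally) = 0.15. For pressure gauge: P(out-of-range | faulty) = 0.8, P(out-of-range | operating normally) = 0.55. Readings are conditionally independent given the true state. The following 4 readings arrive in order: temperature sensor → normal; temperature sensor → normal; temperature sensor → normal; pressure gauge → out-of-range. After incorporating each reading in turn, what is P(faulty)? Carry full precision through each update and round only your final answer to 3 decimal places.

0.092

After temperature sensor='normal': P(faulty) = 0.35·0.5000 / (0.35·0.5000 + 0.85·0.5000) ≈ 0.2917
After temperature sensor='normal': P(faulty) = 0.35·0.2917 / (0.35·0.2917 + 0.85·0.7083) ≈ 0.1450
After temperature sensor='normal': P(faulty) = 0.35·0.1450 / (0.35·0.1450 + 0.85·0.8550) ≈ 0.0653
After pressure gauge='out-of-range': P(faulty) = 0.8·0.0653 / (0.8·0.0653 + 0.55·0.9347) ≈ 0.0922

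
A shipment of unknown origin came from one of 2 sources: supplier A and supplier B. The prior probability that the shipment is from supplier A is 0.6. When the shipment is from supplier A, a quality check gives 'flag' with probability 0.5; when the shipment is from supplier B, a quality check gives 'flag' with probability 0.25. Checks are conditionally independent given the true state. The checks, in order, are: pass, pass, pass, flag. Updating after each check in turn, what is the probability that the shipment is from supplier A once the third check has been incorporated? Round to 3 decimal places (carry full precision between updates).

After 'pass': P(supplier A) = 0.5·0.6000 / (0.5·0.6000 + 0.75·0.4000) ≈ 0.5000
After 'pass': P(supplier A) = 0.5·0.5000 / (0.5·0.5000 + 0.75·0.5000) ≈ 0.4000
After 'pass': P(supplier A) = 0.5·0.4000 / (0.5·0.4000 + 0.75·0.6000) ≈ 0.3077

0.308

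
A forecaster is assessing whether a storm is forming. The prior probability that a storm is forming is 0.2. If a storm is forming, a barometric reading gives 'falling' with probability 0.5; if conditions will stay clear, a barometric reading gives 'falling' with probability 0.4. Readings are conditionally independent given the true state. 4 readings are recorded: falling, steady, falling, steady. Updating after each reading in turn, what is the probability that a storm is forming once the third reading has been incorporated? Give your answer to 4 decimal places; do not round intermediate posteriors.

0.2456

Apply Bayes' rule sequentially, carrying P(storm) forward.
After 'falling': P(storm) = 0.5·0.2000 / (0.5·0.2000 + 0.4·0.8000) ≈ 0.2381
After 'steady': P(storm) = 0.5·0.2381 / (0.5·0.2381 + 0.6·0.7619) ≈ 0.2066
After 'falling': P(storm) = 0.5·0.2066 / (0.5·0.2066 + 0.4·0.7934) ≈ 0.2456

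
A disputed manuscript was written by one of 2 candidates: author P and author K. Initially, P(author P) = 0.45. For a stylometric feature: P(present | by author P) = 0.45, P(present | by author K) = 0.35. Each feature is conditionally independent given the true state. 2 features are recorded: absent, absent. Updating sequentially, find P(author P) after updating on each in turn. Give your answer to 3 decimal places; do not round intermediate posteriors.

After 'absent': P(author P) = 0.55·0.4500 / (0.55·0.4500 + 0.65·0.5500) ≈ 0.4091
After 'absent': P(author P) = 0.55·0.4091 / (0.55·0.4091 + 0.65·0.5909) ≈ 0.3694

0.369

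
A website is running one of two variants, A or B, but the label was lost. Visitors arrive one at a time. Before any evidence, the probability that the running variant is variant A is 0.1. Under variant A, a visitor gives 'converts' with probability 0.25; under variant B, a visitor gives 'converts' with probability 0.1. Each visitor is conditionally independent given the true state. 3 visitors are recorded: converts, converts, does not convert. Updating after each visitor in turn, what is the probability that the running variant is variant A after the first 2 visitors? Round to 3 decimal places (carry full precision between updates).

0.410

After 'converts': P(A) = 0.25·0.1000 / (0.25·0.1000 + 0.1·0.9000) ≈ 0.2174
After 'converts': P(A) = 0.25·0.2174 / (0.25·0.2174 + 0.1·0.7826) ≈ 0.4098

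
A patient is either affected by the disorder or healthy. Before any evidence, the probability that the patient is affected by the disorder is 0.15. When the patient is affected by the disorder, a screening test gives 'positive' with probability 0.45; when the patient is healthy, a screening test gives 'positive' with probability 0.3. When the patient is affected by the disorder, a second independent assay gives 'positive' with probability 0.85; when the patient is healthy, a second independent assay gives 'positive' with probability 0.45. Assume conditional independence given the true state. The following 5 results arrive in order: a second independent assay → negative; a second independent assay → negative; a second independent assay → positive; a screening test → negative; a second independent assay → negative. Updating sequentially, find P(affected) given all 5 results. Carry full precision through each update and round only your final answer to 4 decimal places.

0.0053

Apply Bayes' rule sequentially, carrying P(affected) forward.
After a second independent assay='negative': P(affected) = 0.15·0.1500 / (0.15·0.1500 + 0.55·0.8500) ≈ 0.0459
After a second independent assay='negative': P(affected) = 0.15·0.0459 / (0.15·0.0459 + 0.55·0.9541) ≈ 0.0130
After a second independent assay='positive': P(affected) = 0.85·0.0130 / (0.85·0.0130 + 0.45·0.9870) ≈ 0.0242
After a screening test='negative': P(affected) = 0.55·0.0242 / (0.55·0.0242 + 0.7·0.9758) ≈ 0.0191
After a second independent assay='negative': P(affected) = 0.15·0.0191 / (0.15·0.0191 + 0.55·0.9809) ≈ 0.0053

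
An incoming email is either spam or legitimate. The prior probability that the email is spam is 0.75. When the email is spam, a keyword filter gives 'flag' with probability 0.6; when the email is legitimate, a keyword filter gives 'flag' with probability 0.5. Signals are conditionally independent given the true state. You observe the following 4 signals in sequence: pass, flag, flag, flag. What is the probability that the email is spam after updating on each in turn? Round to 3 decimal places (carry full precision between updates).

Each posterior becomes the prior for the next update.
After 'pass': P(spam) = 0.4·0.7500 / (0.4·0.7500 + 0.5·0.2500) ≈ 0.7059
After 'flag': P(spam) = 0.6·0.7059 / (0.6·0.7059 + 0.5·0.2941) ≈ 0.7423
After 'flag': P(spam) = 0.6·0.7423 / (0.6·0.7423 + 0.5·0.2577) ≈ 0.7756
After 'flag': P(spam) = 0.6·0.7756 / (0.6·0.7756 + 0.5·0.2244) ≈ 0.8057

0.806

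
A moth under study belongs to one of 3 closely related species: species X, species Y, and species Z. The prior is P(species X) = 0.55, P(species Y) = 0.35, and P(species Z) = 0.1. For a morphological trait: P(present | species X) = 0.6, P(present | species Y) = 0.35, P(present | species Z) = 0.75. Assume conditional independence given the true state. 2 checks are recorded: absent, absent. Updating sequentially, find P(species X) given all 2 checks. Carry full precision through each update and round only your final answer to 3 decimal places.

0.363

After 'absent': normaliser = 0.4·0.5500 + 0.65·0.3500 + 0.25·0.1000; P(species X) ≈ 0.4656, P(species Y) ≈ 0.4815, P(species Z) ≈ 0.0529
After 'absent': normaliser = 0.4·0.4656 + 0.65·0.4815 + 0.25·0.0529; P(species X) ≈ 0.3634, P(species Y) ≈ 0.6107, P(species Z) ≈ 0.0258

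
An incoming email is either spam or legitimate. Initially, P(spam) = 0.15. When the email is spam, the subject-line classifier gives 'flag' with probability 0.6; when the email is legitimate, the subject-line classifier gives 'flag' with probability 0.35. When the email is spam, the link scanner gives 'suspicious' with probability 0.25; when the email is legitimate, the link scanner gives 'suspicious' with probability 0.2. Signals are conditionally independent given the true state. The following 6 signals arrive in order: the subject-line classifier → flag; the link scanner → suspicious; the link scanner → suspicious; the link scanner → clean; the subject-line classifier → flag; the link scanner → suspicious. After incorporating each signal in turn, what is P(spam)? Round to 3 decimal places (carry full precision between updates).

After the subject-line classifier='flag': P(spam) = 0.6·0.1500 / (0.6·0.1500 + 0.35·0.8500) ≈ 0.2323
After the link scanner='suspicious': P(spam) = 0.25·0.2323 / (0.25·0.2323 + 0.2·0.7677) ≈ 0.2744
After the link scanner='suspicious': P(spam) = 0.25·0.2744 / (0.25·0.2744 + 0.2·0.7256) ≈ 0.3210
After the link scanner='clean': P(spam) = 0.75·0.3210 / (0.75·0.3210 + 0.8·0.6790) ≈ 0.3071
After the subject-line classifier='flag': P(spam) = 0.6·0.3071 / (0.6·0.3071 + 0.35·0.6929) ≈ 0.4317
After the link scanner='suspicious': P(spam) = 0.25·0.4317 / (0.25·0.4317 + 0.2·0.5683) ≈ 0.4871

0.487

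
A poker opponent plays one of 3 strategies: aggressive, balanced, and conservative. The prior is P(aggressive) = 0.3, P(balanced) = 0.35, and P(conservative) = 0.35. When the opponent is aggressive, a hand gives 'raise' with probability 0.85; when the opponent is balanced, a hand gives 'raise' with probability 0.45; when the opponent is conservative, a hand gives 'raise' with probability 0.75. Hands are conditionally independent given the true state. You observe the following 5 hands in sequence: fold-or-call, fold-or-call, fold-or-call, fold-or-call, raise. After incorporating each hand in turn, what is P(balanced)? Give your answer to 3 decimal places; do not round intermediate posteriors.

After 'fold-or-call': normaliser = 0.15·0.3000 + 0.55·0.3500 + 0.25·0.3500; P(aggressive) ≈ 0.1385, P(balanced) ≈ 0.5923, P(conservative) ≈ 0.2692
After 'fold-or-call': normaliser = 0.15·0.1385 + 0.55·0.5923 + 0.25·0.2692; P(aggressive) ≈ 0.0502, P(balanced) ≈ 0.7872, P(conservative) ≈ 0.1626
After 'fold-or-call': normaliser = 0.15·0.0502 + 0.55·0.7872 + 0.25·0.1626; P(aggressive) ≈ 0.0156, P(balanced) ≈ 0.8998, P(conservative) ≈ 0.0845
After 'fold-or-call': normaliser = 0.15·0.0156 + 0.55·0.8998 + 0.25·0.0845; P(aggressive) ≈ 0.0045, P(balanced) ≈ 0.9547, P(conservative) ≈ 0.0408
After 'raise': normaliser = 0.85·0.0045 + 0.45·0.9547 + 0.75·0.0408; P(aggressive) ≈ 0.0083, P(balanced) ≈ 0.9258, P(conservative) ≈ 0.0659

0.926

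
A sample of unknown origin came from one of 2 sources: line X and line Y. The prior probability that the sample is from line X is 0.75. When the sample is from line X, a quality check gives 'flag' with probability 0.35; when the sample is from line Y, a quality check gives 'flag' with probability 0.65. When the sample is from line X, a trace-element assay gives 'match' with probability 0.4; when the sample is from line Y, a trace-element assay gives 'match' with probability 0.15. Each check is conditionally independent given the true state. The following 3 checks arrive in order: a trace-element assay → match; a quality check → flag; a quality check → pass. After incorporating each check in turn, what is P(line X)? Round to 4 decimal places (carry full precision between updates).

After a trace-element assay='match': P(line X) = 0.4·0.7500 / (0.4·0.7500 + 0.15·0.2500) ≈ 0.8889
After a quality check='flag': P(line X) = 0.35·0.8889 / (0.35·0.8889 + 0.65·0.1111) ≈ 0.8116
After a quality check='pass': P(line X) = 0.65·0.8116 / (0.65·0.8116 + 0.35·0.1884) ≈ 0.8889

0.8889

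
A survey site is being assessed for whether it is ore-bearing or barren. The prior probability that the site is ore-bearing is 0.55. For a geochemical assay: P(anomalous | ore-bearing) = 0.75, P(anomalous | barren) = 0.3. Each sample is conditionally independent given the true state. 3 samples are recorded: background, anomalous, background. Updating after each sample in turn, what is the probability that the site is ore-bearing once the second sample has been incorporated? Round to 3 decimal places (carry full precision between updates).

After 'background': P(ore) = 0.25·0.5500 / (0.25·0.5500 + 0.7·0.4500) ≈ 0.3039
After 'anomalous': P(ore) = 0.75·0.3039 / (0.75·0.3039 + 0.3·0.6961) ≈ 0.5218

0.522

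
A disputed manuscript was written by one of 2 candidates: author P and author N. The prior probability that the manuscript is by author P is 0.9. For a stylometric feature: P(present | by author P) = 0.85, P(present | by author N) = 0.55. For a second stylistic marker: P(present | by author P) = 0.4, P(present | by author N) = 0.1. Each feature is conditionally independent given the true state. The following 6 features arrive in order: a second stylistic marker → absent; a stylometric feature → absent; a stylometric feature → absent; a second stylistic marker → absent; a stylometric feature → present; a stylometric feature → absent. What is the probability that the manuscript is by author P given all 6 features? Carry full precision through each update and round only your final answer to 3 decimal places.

0.186

After a second stylistic marker='absent': P(author P) = 0.6·0.9000 / (0.6·0.9000 + 0.9·0.1000) ≈ 0.8571
After a stylometric feature='absent': P(author P) = 0.15·0.8571 / (0.15·0.8571 + 0.45·0.1429) ≈ 0.6667
After a stylometric feature='absent': P(author P) = 0.15·0.6667 / (0.15·0.6667 + 0.45·0.3333) ≈ 0.4000
After a second stylistic marker='absent': P(author P) = 0.6·0.4000 / (0.6·0.4000 + 0.9·0.6000) ≈ 0.3077
After a stylometric feature='present': P(author P) = 0.85·0.3077 / (0.85·0.3077 + 0.55·0.6923) ≈ 0.4072
After a stylometric feature='absent': P(author P) = 0.15·0.4072 / (0.15·0.4072 + 0.45·0.5928) ≈ 0.1863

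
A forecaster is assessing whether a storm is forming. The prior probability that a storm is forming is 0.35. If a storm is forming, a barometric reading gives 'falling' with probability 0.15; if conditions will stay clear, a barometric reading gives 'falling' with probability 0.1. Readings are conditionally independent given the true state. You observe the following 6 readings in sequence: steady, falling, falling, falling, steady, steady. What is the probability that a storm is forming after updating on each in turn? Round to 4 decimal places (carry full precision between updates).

0.6049

After 'steady': P(storm) = 0.85·0.3500 / (0.85·0.3500 + 0.9·0.6500) ≈ 0.3371
After 'falling': P(storm) = 0.15·0.3371 / (0.15·0.3371 + 0.1·0.6629) ≈ 0.4327
After 'falling': P(storm) = 0.15·0.4327 / (0.15·0.4327 + 0.1·0.5673) ≈ 0.5336
After 'falling': P(storm) = 0.15·0.5336 / (0.15·0.5336 + 0.1·0.4664) ≈ 0.6319
After 'steady': P(storm) = 0.85·0.6319 / (0.85·0.6319 + 0.9·0.3681) ≈ 0.6185
After 'steady': P(storm) = 0.85·0.6185 / (0.85·0.6185 + 0.9·0.3815) ≈ 0.6049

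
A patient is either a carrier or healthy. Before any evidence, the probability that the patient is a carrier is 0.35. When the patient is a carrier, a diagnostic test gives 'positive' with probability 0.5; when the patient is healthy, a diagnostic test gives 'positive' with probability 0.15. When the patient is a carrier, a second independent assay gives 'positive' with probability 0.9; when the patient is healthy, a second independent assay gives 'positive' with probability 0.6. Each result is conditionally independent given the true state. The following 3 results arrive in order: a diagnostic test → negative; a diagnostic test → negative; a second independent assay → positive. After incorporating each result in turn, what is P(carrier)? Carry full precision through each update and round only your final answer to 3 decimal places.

0.218

After a diagnostic test='negative': P(carrier) = 0.5·0.3500 / (0.5·0.3500 + 0.85·0.6500) ≈ 0.2405
After a diagnostic test='negative': P(carrier) = 0.5·0.2405 / (0.5·0.2405 + 0.85·0.7595) ≈ 0.1571
After a second independent assay='positive': P(carrier) = 0.9·0.1571 / (0.9·0.1571 + 0.6·0.8429) ≈ 0.2184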